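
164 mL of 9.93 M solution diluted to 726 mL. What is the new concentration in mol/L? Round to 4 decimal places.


Dilution: M1*V1 = M2*V2, solve for M2.
M2 = M1*V1 / V2
M2 = 9.93 * 164 / 726
M2 = 1628.52 / 726
M2 = 2.2431405 mol/L, rounded to 4 dp:

2.2431 mol/L


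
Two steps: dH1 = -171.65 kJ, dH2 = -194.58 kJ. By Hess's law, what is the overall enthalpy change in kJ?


Hess's law: enthalpy is a state function, so add the step enthalpies.
dH_total = dH1 + dH2 = -171.65 + (-194.58)
dH_total = -366.23 kJ:

-366.23 kJ


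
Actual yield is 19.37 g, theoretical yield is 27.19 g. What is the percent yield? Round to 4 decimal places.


% yield = 100 * actual / theoretical
% yield = 100 * 19.37 / 27.19
% yield = 71.23942626 %, rounded to 4 dp:

71.2394 %


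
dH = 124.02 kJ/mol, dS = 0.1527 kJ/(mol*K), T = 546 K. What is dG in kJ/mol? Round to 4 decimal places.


Gibbs: dG = dH - T*dS (consistent units, dS already in kJ/(mol*K)).
T*dS = 546 * 0.1527 = 83.3742
dG = 124.02 - (83.3742)
dG = 40.6458 kJ/mol, rounded to 4 dp:

40.6458 kJ/mol


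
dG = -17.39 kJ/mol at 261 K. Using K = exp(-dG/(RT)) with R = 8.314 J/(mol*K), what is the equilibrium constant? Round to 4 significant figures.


dG is in kJ/mol; multiply by 1000 to match R in J/(mol*K).
RT = 8.314 * 261 = 2169.954 J/mol
exponent = -dG*1000 / (RT) = -(-17.39*1000) / 2169.954 = 8.01399477
K = exp(8.01399477)
K = 3022.9691, rounded to 4 significant figures:

3023


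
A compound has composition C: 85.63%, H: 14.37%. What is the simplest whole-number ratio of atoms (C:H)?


Assume 100 g of compound, divide each mass% by atomic mass to get moles, then normalize by the smallest to get a raw atom ratio.
Moles per 100 g: C: 85.63/12.011 = 7.1293, H: 14.37/1.008 = 14.256
Raw ratio (divide by min = 7.1293): C: 1.0, H: 2.0
Multiply by 1 to clear fractions: C: 1.0 ~= 1, H: 2.0 ~= 2
Reduce by GCD to get the simplest whole-number ratio:

1:2


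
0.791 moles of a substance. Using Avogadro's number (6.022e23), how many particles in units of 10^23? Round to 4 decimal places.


N = n * NA, then divide by 1e23 for the requested units.
N / 1e23 = n * 6.022
N / 1e23 = 0.791 * 6.022
N / 1e23 = 4.763402, rounded to 4 dp:

4.7634


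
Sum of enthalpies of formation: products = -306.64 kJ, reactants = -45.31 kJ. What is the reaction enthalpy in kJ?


dH_rxn = sum(dH_f products) - sum(dH_f reactants)
dH_rxn = -306.64 - (-45.31)
dH_rxn = -261.33 kJ:

-261.33 kJ


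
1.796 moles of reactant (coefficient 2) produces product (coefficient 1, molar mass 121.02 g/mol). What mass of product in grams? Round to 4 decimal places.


Use the coefficient ratio to convert reactant moles to product moles, then multiply by the product's molar mass.
moles_P = moles_R * (coeff_P / coeff_R) = 1.796 * (1/2) = 0.898
mass_P = moles_P * M_P = 0.898 * 121.02
mass_P = 108.67596 g, rounded to 4 dp:

108.6760 g


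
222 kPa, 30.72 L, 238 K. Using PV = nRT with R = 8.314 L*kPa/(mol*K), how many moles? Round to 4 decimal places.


PV = nRT, solve for n = PV / (RT).
PV = 222 * 30.72 = 6819.84
RT = 8.314 * 238 = 1978.732
n = 6819.84 / 1978.732
n = 3.44657083 mol, rounded to 4 dp:

3.4466 mol


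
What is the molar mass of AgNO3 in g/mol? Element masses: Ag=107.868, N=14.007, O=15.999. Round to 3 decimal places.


M = sum(count * atomic_mass) over atoms.
M = 1*107.868 + 1*14.007 + 3*15.999
M = 107.868 + 14.007 + 47.997
M = 169.872 g/mol, rounded to 3 dp:

169.872 g/mol


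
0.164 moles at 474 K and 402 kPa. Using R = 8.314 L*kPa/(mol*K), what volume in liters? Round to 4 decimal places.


PV = nRT, solve for V = nRT / P.
nRT = 0.164 * 8.314 * 474 = 646.2971
V = 646.2971 / 402
V = 1.60770423 L, rounded to 4 dp:

1.6077 L


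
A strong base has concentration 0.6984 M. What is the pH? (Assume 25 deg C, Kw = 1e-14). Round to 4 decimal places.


A strong base dissociates completely, so [OH-] equals the given concentration.
pOH = -log10([OH-]) = -log10(0.6984) = 0.155896
pH = 14 - pOH = 14 - 0.155896
pH = 13.844104, rounded to 4 dp:

13.8441


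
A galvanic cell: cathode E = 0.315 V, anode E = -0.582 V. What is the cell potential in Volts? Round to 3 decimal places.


Standard cell potential: E_cell = E_cathode - E_anode.
E_cell = 0.315 - (-0.582)
E_cell = 0.897 V, rounded to 3 dp:

0.897 V


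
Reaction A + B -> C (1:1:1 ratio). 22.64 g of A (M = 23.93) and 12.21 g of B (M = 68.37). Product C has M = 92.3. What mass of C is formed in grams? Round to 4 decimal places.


Find moles of each reactant; the smaller value is the limiting reagent in a 1:1:1 reaction, so moles_C equals moles of the limiter.
n_A = mass_A / M_A = 22.64 / 23.93 = 0.946093 mol
n_B = mass_B / M_B = 12.21 / 68.37 = 0.178587 mol
Limiting reagent: B (smaller), n_limiting = 0.178587 mol
mass_C = n_limiting * M_C = 0.178587 * 92.3
mass_C = 16.4835801 g, rounded to 4 dp:

16.4836 g


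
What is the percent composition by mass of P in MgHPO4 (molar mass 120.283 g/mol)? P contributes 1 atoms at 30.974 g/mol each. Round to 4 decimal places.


pct = 100 * (n_elem * M_elem) / M_total
mass_contribution = 1 * 30.974 = 30.974 g/mol
pct = 100 * 30.974 / 120.283
pct = 25.75093737 %, rounded to 4 dp:

25.7509 %


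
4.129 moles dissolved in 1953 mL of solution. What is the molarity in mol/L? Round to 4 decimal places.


Convert volume to liters: V_L = V_mL / 1000.
V_L = 1953 / 1000 = 1.953 L
M = n / V_L = 4.129 / 1.953
M = 2.11418331 mol/L, rounded to 4 dp:

2.1142 mol/L


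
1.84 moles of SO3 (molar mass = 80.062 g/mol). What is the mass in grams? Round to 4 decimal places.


mass = n * M
mass = 1.84 * 80.062
mass = 147.31408 g, rounded to 4 dp:

147.3141 g


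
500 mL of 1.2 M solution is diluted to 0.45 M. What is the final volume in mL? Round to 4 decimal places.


Dilution: M1*V1 = M2*V2, solve for V2.
V2 = M1*V1 / M2
V2 = 1.2 * 500 / 0.45
V2 = 600.0 / 0.45
V2 = 1333.33333333 mL, rounded to 4 dp:

1333.3333 mL


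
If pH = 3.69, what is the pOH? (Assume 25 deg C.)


At 25 deg C, pH + pOH = 14.
pOH = 14 - pH = 14 - 3.69
pOH = 10.31:

10.31


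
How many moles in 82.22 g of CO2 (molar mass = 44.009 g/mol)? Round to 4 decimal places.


n = mass / M
n = 82.22 / 44.009
n = 1.86825422 mol, rounded to 4 dp:

1.8683 mol


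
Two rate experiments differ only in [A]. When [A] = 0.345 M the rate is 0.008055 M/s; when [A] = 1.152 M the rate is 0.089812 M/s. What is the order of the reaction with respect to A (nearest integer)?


Rate is proportional to [A]^n, so rate2/rate1 = ([A]2/[A]1)^n. Take logs to solve for n.
rate2/rate1 = 0.089812 / 0.008055 = 11.1498
[A]2/[A]1 = 1.152 / 0.345 = 3.3391
n = ln(11.1498) / ln(3.3391) = 2.0
Nearest integer order:

2


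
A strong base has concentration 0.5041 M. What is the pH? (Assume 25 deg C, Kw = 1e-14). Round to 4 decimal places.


A strong base dissociates completely, so [OH-] equals the given concentration.
pOH = -log10([OH-]) = -log10(0.5041) = 0.297483
pH = 14 - pOH = 14 - 0.297483
pH = 13.702517, rounded to 4 dp:

13.7025


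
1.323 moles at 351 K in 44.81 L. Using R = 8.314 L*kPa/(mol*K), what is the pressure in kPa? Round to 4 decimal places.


PV = nRT, solve for P = nRT / V.
nRT = 1.323 * 8.314 * 351 = 3860.7971
P = 3860.7971 / 44.81
P = 86.15927472 kPa, rounded to 4 dp:

86.1593 kPa


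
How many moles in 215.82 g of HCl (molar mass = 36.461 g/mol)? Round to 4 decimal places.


n = mass / M
n = 215.82 / 36.461
n = 5.91920134 mol, rounded to 4 dp:

5.9192 mol


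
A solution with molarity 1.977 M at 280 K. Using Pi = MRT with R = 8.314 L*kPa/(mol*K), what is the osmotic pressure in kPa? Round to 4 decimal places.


Osmotic pressure (van't Hoff): Pi = M*R*T.
RT = 8.314 * 280 = 2327.92
Pi = 1.977 * 2327.92
Pi = 4602.29784 kPa, rounded to 4 dp:

4602.2978 kPa


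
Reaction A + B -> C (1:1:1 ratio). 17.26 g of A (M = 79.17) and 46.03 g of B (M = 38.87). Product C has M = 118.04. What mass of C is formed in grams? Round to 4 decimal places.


Find moles of each reactant; the smaller value is the limiting reagent in a 1:1:1 reaction, so moles_C equals moles of the limiter.
n_A = mass_A / M_A = 17.26 / 79.17 = 0.218012 mol
n_B = mass_B / M_B = 46.03 / 38.87 = 1.184204 mol
Limiting reagent: A (smaller), n_limiting = 0.218012 mol
mass_C = n_limiting * M_C = 0.218012 * 118.04
mass_C = 25.73413648 g, rounded to 4 dp:

25.7341 g


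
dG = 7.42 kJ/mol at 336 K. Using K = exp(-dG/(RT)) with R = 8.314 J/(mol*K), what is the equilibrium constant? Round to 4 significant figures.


dG is in kJ/mol; multiply by 1000 to match R in J/(mol*K).
RT = 8.314 * 336 = 2793.504 J/mol
exponent = -dG*1000 / (RT) = -(7.42*1000) / 2793.504 = -2.6561623
K = exp(-2.6561623)
K = 0.070217178, rounded to 4 significant figures:

0.07022


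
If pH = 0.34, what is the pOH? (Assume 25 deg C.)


At 25 deg C, pH + pOH = 14.
pOH = 14 - pH = 14 - 0.34
pOH = 13.66:

13.66


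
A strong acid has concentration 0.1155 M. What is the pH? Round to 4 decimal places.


A strong acid dissociates completely, so [H+] equals the given concentration.
pH = -log10([H+]) = -log10(0.1155)
pH = 0.93741802, rounded to 4 dp:

0.9374


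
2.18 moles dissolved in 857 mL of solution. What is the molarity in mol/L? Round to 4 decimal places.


Convert volume to liters: V_L = V_mL / 1000.
V_L = 857 / 1000 = 0.857 L
M = n / V_L = 2.18 / 0.857
M = 2.54375729 mol/L, rounded to 4 dp:

2.5438 mol/L


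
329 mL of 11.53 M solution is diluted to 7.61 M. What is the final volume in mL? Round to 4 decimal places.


Dilution: M1*V1 = M2*V2, solve for V2.
V2 = M1*V1 / M2
V2 = 11.53 * 329 / 7.61
V2 = 3793.37 / 7.61
V2 = 498.4717477 mL, rounded to 4 dp:

498.4717 mL


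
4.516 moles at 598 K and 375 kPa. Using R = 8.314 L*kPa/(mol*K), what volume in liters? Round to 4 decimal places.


PV = nRT, solve for V = nRT / P.
nRT = 4.516 * 8.314 * 598 = 22452.5224
V = 22452.5224 / 375
V = 59.87339307 L, rounded to 4 dp:

59.8734 L


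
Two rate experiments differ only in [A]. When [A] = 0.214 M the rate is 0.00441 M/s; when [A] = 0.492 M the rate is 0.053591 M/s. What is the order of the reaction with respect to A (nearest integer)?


Rate is proportional to [A]^n, so rate2/rate1 = ([A]2/[A]1)^n. Take logs to solve for n.
rate2/rate1 = 0.053591 / 0.00441 = 12.1522
[A]2/[A]1 = 0.492 / 0.214 = 2.2991
n = ln(12.1522) / ln(2.2991) = 3.0
Nearest integer order:

3


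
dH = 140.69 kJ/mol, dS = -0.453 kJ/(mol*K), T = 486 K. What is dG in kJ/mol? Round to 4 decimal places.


Gibbs: dG = dH - T*dS (consistent units, dS already in kJ/(mol*K)).
T*dS = 486 * -0.453 = -220.158
dG = 140.69 - (-220.158)
dG = 360.848 kJ/mol, rounded to 4 dp:

360.8480 kJ/mol


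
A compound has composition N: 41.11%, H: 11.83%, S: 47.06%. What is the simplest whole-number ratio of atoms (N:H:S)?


Assume 100 g of compound, divide each mass% by atomic mass to get moles, then normalize by the smallest to get a raw atom ratio.
Moles per 100 g: N: 41.11/14.007 = 2.935, H: 11.83/1.008 = 11.7361, S: 47.06/32.065 = 1.4676
Raw ratio (divide by min = 1.4676): N: 2.0, H: 7.997, S: 1.0
Multiply by 1 to clear fractions: N: 2.0 ~= 2, H: 7.997 ~= 8, S: 1.0 ~= 1
Reduce by GCD to get the simplest whole-number ratio:

2:8:1


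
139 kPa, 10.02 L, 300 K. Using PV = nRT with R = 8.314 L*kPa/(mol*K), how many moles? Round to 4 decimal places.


PV = nRT, solve for n = PV / (RT).
PV = 139 * 10.02 = 1392.78
RT = 8.314 * 300 = 2494.2
n = 1392.78 / 2494.2
n = 0.55840751 mol, rounded to 4 dp:

0.5584 mol


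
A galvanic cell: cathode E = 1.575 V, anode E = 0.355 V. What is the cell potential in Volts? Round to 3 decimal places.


Standard cell potential: E_cell = E_cathode - E_anode.
E_cell = 1.575 - (0.355)
E_cell = 1.22 V, rounded to 3 dp:

1.220 V


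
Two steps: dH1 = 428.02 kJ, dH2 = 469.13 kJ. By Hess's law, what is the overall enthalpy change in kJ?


Hess's law: enthalpy is a state function, so add the step enthalpies.
dH_total = dH1 + dH2 = 428.02 + (469.13)
dH_total = 897.15 kJ:

897.15 kJ


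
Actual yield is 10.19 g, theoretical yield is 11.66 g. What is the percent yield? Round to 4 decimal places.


% yield = 100 * actual / theoretical
% yield = 100 * 10.19 / 11.66
% yield = 87.39279588 %, rounded to 4 dp:

87.3928 %


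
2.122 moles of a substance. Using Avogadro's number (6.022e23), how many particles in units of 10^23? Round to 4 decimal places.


N = n * NA, then divide by 1e23 for the requested units.
N / 1e23 = n * 6.022
N / 1e23 = 2.122 * 6.022
N / 1e23 = 12.778684, rounded to 4 dp:

12.7787


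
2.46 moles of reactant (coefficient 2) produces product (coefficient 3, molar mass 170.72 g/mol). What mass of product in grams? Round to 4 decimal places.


Use the coefficient ratio to convert reactant moles to product moles, then multiply by the product's molar mass.
moles_P = moles_R * (coeff_P / coeff_R) = 2.46 * (3/2) = 3.69
mass_P = moles_P * M_P = 3.69 * 170.72
mass_P = 629.9568 g, rounded to 4 dp:

629.9568 g


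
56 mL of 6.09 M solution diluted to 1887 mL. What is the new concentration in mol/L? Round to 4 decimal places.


Dilution: M1*V1 = M2*V2, solve for M2.
M2 = M1*V1 / V2
M2 = 6.09 * 56 / 1887
M2 = 341.04 / 1887
M2 = 0.18073132 mol/L, rounded to 4 dp:

0.1807 mol/L


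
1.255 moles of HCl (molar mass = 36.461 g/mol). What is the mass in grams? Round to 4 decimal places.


mass = n * M
mass = 1.255 * 36.461
mass = 45.758555 g, rounded to 4 dp:

45.7586 g


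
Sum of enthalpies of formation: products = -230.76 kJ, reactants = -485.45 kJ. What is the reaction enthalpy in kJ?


dH_rxn = sum(dH_f products) - sum(dH_f reactants)
dH_rxn = -230.76 - (-485.45)
dH_rxn = 254.69 kJ:

254.69 kJ


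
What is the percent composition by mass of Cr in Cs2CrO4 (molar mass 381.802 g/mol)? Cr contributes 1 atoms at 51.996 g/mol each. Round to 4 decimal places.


pct = 100 * (n_elem * M_elem) / M_total
mass_contribution = 1 * 51.996 = 51.996 g/mol
pct = 100 * 51.996 / 381.802
pct = 13.61857717 %, rounded to 4 dp:

13.6186 %


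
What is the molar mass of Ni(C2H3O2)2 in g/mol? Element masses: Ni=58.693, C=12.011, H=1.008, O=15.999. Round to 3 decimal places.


M = sum(count * atomic_mass) over atoms.
M = 1*58.693 + 4*12.011 + 6*1.008 + 4*15.999
M = 58.693 + 48.044 + 6.048 + 63.996
M = 176.781 g/mol, rounded to 3 dp:

176.781 g/mol


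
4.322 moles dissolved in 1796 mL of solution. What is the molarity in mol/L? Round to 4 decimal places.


Convert volume to liters: V_L = V_mL / 1000.
V_L = 1796 / 1000 = 1.796 L
M = n / V_L = 4.322 / 1.796
M = 2.4064588 mol/L, rounded to 4 dp:

2.4065 mol/L


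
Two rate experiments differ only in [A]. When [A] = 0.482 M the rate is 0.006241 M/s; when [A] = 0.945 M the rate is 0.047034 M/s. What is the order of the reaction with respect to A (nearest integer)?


Rate is proportional to [A]^n, so rate2/rate1 = ([A]2/[A]1)^n. Take logs to solve for n.
rate2/rate1 = 0.047034 / 0.006241 = 7.5363
[A]2/[A]1 = 0.945 / 0.482 = 1.9606
n = ln(7.5363) / ln(1.9606) = 3.0
Nearest integer order:

3


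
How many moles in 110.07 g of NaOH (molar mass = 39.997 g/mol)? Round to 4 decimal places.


n = mass / M
n = 110.07 / 39.997
n = 2.7519564 mol, rounded to 4 dp:

2.7520 mol


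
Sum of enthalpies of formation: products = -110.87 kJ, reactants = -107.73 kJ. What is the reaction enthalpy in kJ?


dH_rxn = sum(dH_f products) - sum(dH_f reactants)
dH_rxn = -110.87 - (-107.73)
dH_rxn = -3.14 kJ:

-3.14 kJ


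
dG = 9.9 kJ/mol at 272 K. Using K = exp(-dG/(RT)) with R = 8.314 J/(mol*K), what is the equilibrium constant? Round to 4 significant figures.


dG is in kJ/mol; multiply by 1000 to match R in J/(mol*K).
RT = 8.314 * 272 = 2261.408 J/mol
exponent = -dG*1000 / (RT) = -(9.9*1000) / 2261.408 = -4.37780356
K = exp(-4.37780356)
K = 0.0125529, rounded to 4 significant figures:

0.01255


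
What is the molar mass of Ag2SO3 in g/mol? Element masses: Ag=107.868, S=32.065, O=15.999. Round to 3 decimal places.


M = sum(count * atomic_mass) over atoms.
M = 2*107.868 + 1*32.065 + 3*15.999
M = 215.736 + 32.065 + 47.997
M = 295.798 g/mol, rounded to 3 dp:

295.798 g/mol


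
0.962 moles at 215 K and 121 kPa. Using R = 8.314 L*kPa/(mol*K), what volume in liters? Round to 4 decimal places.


PV = nRT, solve for V = nRT / P.
nRT = 0.962 * 8.314 * 215 = 1719.5846
V = 1719.5846 / 121
V = 14.21144298 L, rounded to 4 dp:

14.2114 L


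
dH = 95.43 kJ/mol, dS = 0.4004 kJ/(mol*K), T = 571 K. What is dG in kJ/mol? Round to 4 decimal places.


Gibbs: dG = dH - T*dS (consistent units, dS already in kJ/(mol*K)).
T*dS = 571 * 0.4004 = 228.6284
dG = 95.43 - (228.6284)
dG = -133.1984 kJ/mol, rounded to 4 dp:

-133.1984 kJ/mol


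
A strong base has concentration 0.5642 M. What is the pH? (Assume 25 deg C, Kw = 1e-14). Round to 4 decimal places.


A strong base dissociates completely, so [OH-] equals the given concentration.
pOH = -log10([OH-]) = -log10(0.5642) = 0.248567
pH = 14 - pOH = 14 - 0.248567
pH = 13.751433, rounded to 4 dp:

13.7514


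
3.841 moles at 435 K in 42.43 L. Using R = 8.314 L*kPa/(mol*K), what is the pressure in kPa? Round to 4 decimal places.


PV = nRT, solve for P = nRT / V.
nRT = 3.841 * 8.314 * 435 = 13891.3222
P = 13891.3222 / 42.43
P = 327.39387697 kPa, rounded to 4 dp:

327.3939 kPa


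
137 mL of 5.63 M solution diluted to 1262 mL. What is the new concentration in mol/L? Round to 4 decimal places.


Dilution: M1*V1 = M2*V2, solve for M2.
M2 = M1*V1 / V2
M2 = 5.63 * 137 / 1262
M2 = 771.31 / 1262
M2 = 0.61118067 mol/L, rounded to 4 dp:

0.6112 mol/L


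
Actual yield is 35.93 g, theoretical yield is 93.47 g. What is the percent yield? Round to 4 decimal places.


% yield = 100 * actual / theoretical
% yield = 100 * 35.93 / 93.47
% yield = 38.44014122 %, rounded to 4 dp:

38.4401 %


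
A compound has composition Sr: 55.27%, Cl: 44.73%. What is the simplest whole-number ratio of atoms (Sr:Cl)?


Assume 100 g of compound, divide each mass% by atomic mass to get moles, then normalize by the smallest to get a raw atom ratio.
Moles per 100 g: Sr: 55.27/87.62 = 0.6308, Cl: 44.73/35.453 = 1.2617
Raw ratio (divide by min = 0.6308): Sr: 1.0, Cl: 2.0
Multiply by 1 to clear fractions: Sr: 1.0 ~= 1, Cl: 2.0 ~= 2
Reduce by GCD to get the simplest whole-number ratio:

1:2


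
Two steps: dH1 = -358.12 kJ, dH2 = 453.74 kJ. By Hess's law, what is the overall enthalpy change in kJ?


Hess's law: enthalpy is a state function, so add the step enthalpies.
dH_total = dH1 + dH2 = -358.12 + (453.74)
dH_total = 95.62 kJ:

95.62 kJ


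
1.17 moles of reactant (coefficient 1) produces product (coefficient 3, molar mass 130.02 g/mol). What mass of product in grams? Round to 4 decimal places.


Use the coefficient ratio to convert reactant moles to product moles, then multiply by the product's molar mass.
moles_P = moles_R * (coeff_P / coeff_R) = 1.17 * (3/1) = 3.51
mass_P = moles_P * M_P = 3.51 * 130.02
mass_P = 456.3702 g, rounded to 4 dp:

456.3702 g


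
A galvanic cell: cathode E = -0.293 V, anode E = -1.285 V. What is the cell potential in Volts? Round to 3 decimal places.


Standard cell potential: E_cell = E_cathode - E_anode.
E_cell = -0.293 - (-1.285)
E_cell = 0.992 V, rounded to 3 dp:

0.992 V


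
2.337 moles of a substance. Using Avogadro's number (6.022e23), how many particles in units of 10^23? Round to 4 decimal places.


N = n * NA, then divide by 1e23 for the requested units.
N / 1e23 = n * 6.022
N / 1e23 = 2.337 * 6.022
N / 1e23 = 14.073414, rounded to 4 dp:

14.0734


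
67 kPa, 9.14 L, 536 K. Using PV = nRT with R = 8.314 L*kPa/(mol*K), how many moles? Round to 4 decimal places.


PV = nRT, solve for n = PV / (RT).
PV = 67 * 9.14 = 612.38
RT = 8.314 * 536 = 4456.304
n = 612.38 / 4456.304
n = 0.13741881 mol, rounded to 4 dp:

0.1374 mol


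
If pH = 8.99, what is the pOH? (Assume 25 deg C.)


At 25 deg C, pH + pOH = 14.
pOH = 14 - pH = 14 - 8.99
pOH = 5.01:

5.01


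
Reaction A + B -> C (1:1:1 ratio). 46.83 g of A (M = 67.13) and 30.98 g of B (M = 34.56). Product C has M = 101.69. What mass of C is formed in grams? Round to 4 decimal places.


Find moles of each reactant; the smaller value is the limiting reagent in a 1:1:1 reaction, so moles_C equals moles of the limiter.
n_A = mass_A / M_A = 46.83 / 67.13 = 0.697602 mol
n_B = mass_B / M_B = 30.98 / 34.56 = 0.896412 mol
Limiting reagent: A (smaller), n_limiting = 0.697602 mol
mass_C = n_limiting * M_C = 0.697602 * 101.69
mass_C = 70.93914738 g, rounded to 4 dp:

70.9391 g


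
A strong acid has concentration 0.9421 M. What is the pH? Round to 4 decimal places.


A strong acid dissociates completely, so [H+] equals the given concentration.
pH = -log10([H+]) = -log10(0.9421)
pH = 0.025903, rounded to 4 dp:

0.0259


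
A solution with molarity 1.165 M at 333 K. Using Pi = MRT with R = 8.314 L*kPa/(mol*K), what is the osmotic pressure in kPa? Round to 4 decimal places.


Osmotic pressure (van't Hoff): Pi = M*R*T.
RT = 8.314 * 333 = 2768.562
Pi = 1.165 * 2768.562
Pi = 3225.37473 kPa, rounded to 4 dp:

3225.3747 kPa


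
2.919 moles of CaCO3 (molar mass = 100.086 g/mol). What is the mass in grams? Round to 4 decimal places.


mass = n * M
mass = 2.919 * 100.086
mass = 292.151034 g, rounded to 4 dp:

292.1510 g


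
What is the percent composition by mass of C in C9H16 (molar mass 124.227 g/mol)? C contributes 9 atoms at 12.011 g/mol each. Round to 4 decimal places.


pct = 100 * (n_elem * M_elem) / M_total
mass_contribution = 9 * 12.011 = 108.099 g/mol
pct = 100 * 108.099 / 124.227
pct = 87.01731508 %, rounded to 4 dp:

87.0173 %


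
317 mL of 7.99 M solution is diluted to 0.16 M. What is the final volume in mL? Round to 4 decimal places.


Dilution: M1*V1 = M2*V2, solve for V2.
V2 = M1*V1 / M2
V2 = 7.99 * 317 / 0.16
V2 = 2532.83 / 0.16
V2 = 15830.1875 mL, rounded to 4 dp:

15830.1875 mL


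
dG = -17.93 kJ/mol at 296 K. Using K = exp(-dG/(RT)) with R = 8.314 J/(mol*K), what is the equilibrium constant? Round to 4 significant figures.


dG is in kJ/mol; multiply by 1000 to match R in J/(mol*K).
RT = 8.314 * 296 = 2460.944 J/mol
exponent = -dG*1000 / (RT) = -(-17.93*1000) / 2460.944 = 7.28582203
K = exp(7.28582203)
K = 1459.4604, rounded to 4 significant figures:

1459


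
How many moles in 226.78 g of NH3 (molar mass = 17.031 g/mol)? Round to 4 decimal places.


n = mass / M
n = 226.78 / 17.031
n = 13.3157184 mol, rounded to 4 dp:

13.3157 mol


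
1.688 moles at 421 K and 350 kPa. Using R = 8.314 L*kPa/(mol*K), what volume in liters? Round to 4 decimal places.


PV = nRT, solve for V = nRT / P.
nRT = 1.688 * 8.314 * 421 = 5908.3275
V = 5908.3275 / 350
V = 16.88093571 L, rounded to 4 dp:

16.8809 L


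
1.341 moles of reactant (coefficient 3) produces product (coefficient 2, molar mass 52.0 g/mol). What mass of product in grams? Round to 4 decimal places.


Use the coefficient ratio to convert reactant moles to product moles, then multiply by the product's molar mass.
moles_P = moles_R * (coeff_P / coeff_R) = 1.341 * (2/3) = 0.894
mass_P = moles_P * M_P = 0.894 * 52.0
mass_P = 46.488 g, rounded to 4 dp:

46.4880 g


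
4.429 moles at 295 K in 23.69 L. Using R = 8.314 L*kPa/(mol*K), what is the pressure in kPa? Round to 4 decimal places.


PV = nRT, solve for P = nRT / V.
nRT = 4.429 * 8.314 * 295 = 10862.6983
P = 10862.6983 / 23.69
P = 458.53517518 kPa, rounded to 4 dp:

458.5352 kPa


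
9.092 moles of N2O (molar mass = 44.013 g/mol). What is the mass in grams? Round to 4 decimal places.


mass = n * M
mass = 9.092 * 44.013
mass = 400.166196 g, rounded to 4 dp:

400.1662 g


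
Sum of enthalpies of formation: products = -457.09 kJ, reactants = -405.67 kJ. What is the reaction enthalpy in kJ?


dH_rxn = sum(dH_f products) - sum(dH_f reactants)
dH_rxn = -457.09 - (-405.67)
dH_rxn = -51.42 kJ:

-51.42 kJ


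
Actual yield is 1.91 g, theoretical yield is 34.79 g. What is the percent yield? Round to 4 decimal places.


% yield = 100 * actual / theoretical
% yield = 100 * 1.91 / 34.79
% yield = 5.49008336 %, rounded to 4 dp:

5.4901 %


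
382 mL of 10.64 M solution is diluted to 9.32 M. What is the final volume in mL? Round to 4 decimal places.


Dilution: M1*V1 = M2*V2, solve for V2.
V2 = M1*V1 / M2
V2 = 10.64 * 382 / 9.32
V2 = 4064.48 / 9.32
V2 = 436.10300429 mL, rounded to 4 dp:

436.1030 mL


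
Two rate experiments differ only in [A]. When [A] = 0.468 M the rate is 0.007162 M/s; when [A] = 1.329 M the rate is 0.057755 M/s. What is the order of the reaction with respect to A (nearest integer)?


Rate is proportional to [A]^n, so rate2/rate1 = ([A]2/[A]1)^n. Take logs to solve for n.
rate2/rate1 = 0.057755 / 0.007162 = 8.0641
[A]2/[A]1 = 1.329 / 0.468 = 2.8397
n = ln(8.0641) / ln(2.8397) = 2.0
Nearest integer order:

2


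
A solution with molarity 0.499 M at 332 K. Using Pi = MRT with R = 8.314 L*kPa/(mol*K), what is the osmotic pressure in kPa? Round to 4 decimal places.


Osmotic pressure (van't Hoff): Pi = M*R*T.
RT = 8.314 * 332 = 2760.248
Pi = 0.499 * 2760.248
Pi = 1377.363752 kPa, rounded to 4 dp:

1377.3638 kPa


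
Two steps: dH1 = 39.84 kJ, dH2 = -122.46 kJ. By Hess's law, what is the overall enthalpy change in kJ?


Hess's law: enthalpy is a state function, so add the step enthalpies.
dH_total = dH1 + dH2 = 39.84 + (-122.46)
dH_total = -82.62 kJ:

-82.62 kJ


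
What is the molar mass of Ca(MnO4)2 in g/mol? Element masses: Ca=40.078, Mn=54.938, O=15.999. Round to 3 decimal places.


M = sum(count * atomic_mass) over atoms.
M = 1*40.078 + 2*54.938 + 8*15.999
M = 40.078 + 109.876 + 127.992
M = 277.946 g/mol, rounded to 3 dp:

277.946 g/mol


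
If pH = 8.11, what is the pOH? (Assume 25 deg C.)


At 25 deg C, pH + pOH = 14.
pOH = 14 - pH = 14 - 8.11
pOH = 5.89:

5.89


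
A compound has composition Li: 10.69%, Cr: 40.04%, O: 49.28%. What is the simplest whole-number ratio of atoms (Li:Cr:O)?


Assume 100 g of compound, divide each mass% by atomic mass to get moles, then normalize by the smallest to get a raw atom ratio.
Moles per 100 g: Li: 10.69/6.941 = 1.5401, Cr: 40.04/51.996 = 0.7701, O: 49.28/15.999 = 3.0802
Raw ratio (divide by min = 0.7701): Li: 2.0, Cr: 1.0, O: 4.0
Multiply by 1 to clear fractions: Li: 2.0 ~= 2, Cr: 1.0 ~= 1, O: 4.0 ~= 4
Reduce by GCD to get the simplest whole-number ratio:

2:1:4


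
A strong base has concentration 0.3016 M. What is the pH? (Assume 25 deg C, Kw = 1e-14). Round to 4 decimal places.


A strong base dissociates completely, so [OH-] equals the given concentration.
pOH = -log10([OH-]) = -log10(0.3016) = 0.520569
pH = 14 - pOH = 14 - 0.520569
pH = 13.479431, rounded to 4 dp:

13.4794


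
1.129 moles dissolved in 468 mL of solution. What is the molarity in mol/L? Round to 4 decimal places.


Convert volume to liters: V_L = V_mL / 1000.
V_L = 468 / 1000 = 0.468 L
M = n / V_L = 1.129 / 0.468
M = 2.41239316 mol/L, rounded to 4 dp:

2.4124 mol/L


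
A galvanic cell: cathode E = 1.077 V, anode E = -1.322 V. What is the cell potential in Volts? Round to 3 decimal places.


Standard cell potential: E_cell = E_cathode - E_anode.
E_cell = 1.077 - (-1.322)
E_cell = 2.399 V, rounded to 3 dp:

2.399 V


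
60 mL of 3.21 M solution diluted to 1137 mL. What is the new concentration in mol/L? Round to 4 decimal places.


Dilution: M1*V1 = M2*V2, solve for M2.
M2 = M1*V1 / V2
M2 = 3.21 * 60 / 1137
M2 = 192.6 / 1137
M2 = 0.16939314 mol/L, rounded to 4 dp:

0.1694 mol/L


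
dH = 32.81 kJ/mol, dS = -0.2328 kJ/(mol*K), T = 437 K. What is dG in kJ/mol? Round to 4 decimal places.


Gibbs: dG = dH - T*dS (consistent units, dS already in kJ/(mol*K)).
T*dS = 437 * -0.2328 = -101.7336
dG = 32.81 - (-101.7336)
dG = 134.5436 kJ/mol, rounded to 4 dp:

134.5436 kJ/mol


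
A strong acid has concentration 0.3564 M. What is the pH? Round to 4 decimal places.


A strong acid dissociates completely, so [H+] equals the given concentration.
pH = -log10([H+]) = -log10(0.3564)
pH = 0.4480623, rounded to 4 dp:

0.4481


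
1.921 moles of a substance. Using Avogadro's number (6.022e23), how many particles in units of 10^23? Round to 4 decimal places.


N = n * NA, then divide by 1e23 for the requested units.
N / 1e23 = n * 6.022
N / 1e23 = 1.921 * 6.022
N / 1e23 = 11.568262, rounded to 4 dp:

11.5683


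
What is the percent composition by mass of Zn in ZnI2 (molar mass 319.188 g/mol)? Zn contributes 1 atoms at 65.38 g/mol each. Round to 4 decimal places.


pct = 100 * (n_elem * M_elem) / M_total
mass_contribution = 1 * 65.38 = 65.38 g/mol
pct = 100 * 65.38 / 319.188
pct = 20.48322619 %, rounded to 4 dp:

20.4832 %


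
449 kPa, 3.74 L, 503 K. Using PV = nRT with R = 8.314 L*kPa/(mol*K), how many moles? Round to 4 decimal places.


PV = nRT, solve for n = PV / (RT).
PV = 449 * 3.74 = 1679.26
RT = 8.314 * 503 = 4181.942
n = 1679.26 / 4181.942
n = 0.40155028 mol, rounded to 4 dp:

0.4016 mol


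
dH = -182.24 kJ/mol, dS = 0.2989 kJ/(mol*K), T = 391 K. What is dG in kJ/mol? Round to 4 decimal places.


Gibbs: dG = dH - T*dS (consistent units, dS already in kJ/(mol*K)).
T*dS = 391 * 0.2989 = 116.8699
dG = -182.24 - (116.8699)
dG = -299.1099 kJ/mol, rounded to 4 dp:

-299.1099 kJ/mol


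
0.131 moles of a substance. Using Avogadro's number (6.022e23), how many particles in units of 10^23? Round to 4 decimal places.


N = n * NA, then divide by 1e23 for the requested units.
N / 1e23 = n * 6.022
N / 1e23 = 0.131 * 6.022
N / 1e23 = 0.788882, rounded to 4 dp:

0.7889


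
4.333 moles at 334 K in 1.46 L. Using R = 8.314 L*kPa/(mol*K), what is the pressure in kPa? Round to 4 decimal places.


PV = nRT, solve for P = nRT / V.
nRT = 4.333 * 8.314 * 334 = 12032.2037
P = 12032.2037 / 1.46
P = 8241.23541096 kPa, rounded to 4 dp:

8241.2354 kPa


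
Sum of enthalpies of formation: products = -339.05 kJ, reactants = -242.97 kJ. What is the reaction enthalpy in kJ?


dH_rxn = sum(dH_f products) - sum(dH_f reactants)
dH_rxn = -339.05 - (-242.97)
dH_rxn = -96.08 kJ:

-96.08 kJ


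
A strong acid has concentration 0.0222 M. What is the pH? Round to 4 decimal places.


A strong acid dissociates completely, so [H+] equals the given concentration.
pH = -log10([H+]) = -log10(0.0222)
pH = 1.65364703, rounded to 4 dp:

1.6536


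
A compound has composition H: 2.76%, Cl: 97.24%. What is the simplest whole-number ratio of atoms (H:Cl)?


Assume 100 g of compound, divide each mass% by atomic mass to get moles, then normalize by the smallest to get a raw atom ratio.
Moles per 100 g: H: 2.76/1.008 = 2.7381, Cl: 97.24/35.453 = 2.7428
Raw ratio (divide by min = 2.7381): H: 1.0, Cl: 1.002
Multiply by 1 to clear fractions: H: 1.0 ~= 1, Cl: 1.002 ~= 1
Reduce by GCD to get the simplest whole-number ratio:

1:1


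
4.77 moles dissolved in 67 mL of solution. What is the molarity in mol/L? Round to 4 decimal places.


Convert volume to liters: V_L = V_mL / 1000.
V_L = 67 / 1000 = 0.067 L
M = n / V_L = 4.77 / 0.067
M = 71.19402985 mol/L, rounded to 4 dp:

71.1940 mol/L


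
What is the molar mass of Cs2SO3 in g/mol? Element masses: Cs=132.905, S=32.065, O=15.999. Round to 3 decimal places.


M = sum(count * atomic_mass) over atoms.
M = 2*132.905 + 1*32.065 + 3*15.999
M = 265.81 + 32.065 + 47.997
M = 345.872 g/mol, rounded to 3 dp:

345.872 g/mol


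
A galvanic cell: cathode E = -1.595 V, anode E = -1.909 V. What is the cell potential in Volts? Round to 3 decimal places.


Standard cell potential: E_cell = E_cathode - E_anode.
E_cell = -1.595 - (-1.909)
E_cell = 0.314 V, rounded to 3 dp:

0.314 V


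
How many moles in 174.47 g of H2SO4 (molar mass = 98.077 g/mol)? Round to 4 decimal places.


n = mass / M
n = 174.47 / 98.077
n = 1.77890841 mol, rounded to 4 dp:

1.7789 mol


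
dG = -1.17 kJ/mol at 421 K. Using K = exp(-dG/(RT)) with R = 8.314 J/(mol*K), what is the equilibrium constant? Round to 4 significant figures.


dG is in kJ/mol; multiply by 1000 to match R in J/(mol*K).
RT = 8.314 * 421 = 3500.194 J/mol
exponent = -dG*1000 / (RT) = -(-1.17*1000) / 3500.194 = 0.33426719
K = exp(0.33426719)
K = 1.3969163, rounded to 4 significant figures:

1.397


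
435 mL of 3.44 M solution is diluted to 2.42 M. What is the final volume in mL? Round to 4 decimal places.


Dilution: M1*V1 = M2*V2, solve for V2.
V2 = M1*V1 / M2
V2 = 3.44 * 435 / 2.42
V2 = 1496.4 / 2.42
V2 = 618.34710744 mL, rounded to 4 dp:

618.3471 mL


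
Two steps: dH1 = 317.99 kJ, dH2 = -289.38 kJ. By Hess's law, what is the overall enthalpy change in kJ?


Hess's law: enthalpy is a state function, so add the step enthalpies.
dH_total = dH1 + dH2 = 317.99 + (-289.38)
dH_total = 28.61 kJ:

28.61 kJ


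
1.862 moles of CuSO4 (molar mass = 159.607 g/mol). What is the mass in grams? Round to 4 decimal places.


mass = n * M
mass = 1.862 * 159.607
mass = 297.188234 g, rounded to 4 dp:

297.1882 g


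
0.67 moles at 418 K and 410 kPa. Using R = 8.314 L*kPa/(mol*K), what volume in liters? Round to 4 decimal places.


PV = nRT, solve for V = nRT / P.
nRT = 0.67 * 8.314 * 418 = 2328.4188
V = 2328.4188 / 410
V = 5.67907024 L, rounded to 4 dp:

5.6791 L


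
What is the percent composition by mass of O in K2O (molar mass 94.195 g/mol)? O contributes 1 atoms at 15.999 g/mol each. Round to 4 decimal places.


pct = 100 * (n_elem * M_elem) / M_total
mass_contribution = 1 * 15.999 = 15.999 g/mol
pct = 100 * 15.999 / 94.195
pct = 16.98497797 %, rounded to 4 dp:

16.9850 %


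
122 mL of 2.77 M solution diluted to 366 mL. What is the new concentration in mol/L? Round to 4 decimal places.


Dilution: M1*V1 = M2*V2, solve for M2.
M2 = M1*V1 / V2
M2 = 2.77 * 122 / 366
M2 = 337.94 / 366
M2 = 0.92333333 mol/L, rounded to 4 dp:

0.9233 mol/L


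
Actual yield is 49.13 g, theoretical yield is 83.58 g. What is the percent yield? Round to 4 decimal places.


% yield = 100 * actual / theoretical
% yield = 100 * 49.13 / 83.58
% yield = 58.78200526 %, rounded to 4 dp:

58.7820 %


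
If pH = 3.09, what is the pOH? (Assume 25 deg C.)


At 25 deg C, pH + pOH = 14.
pOH = 14 - pH = 14 - 3.09
pOH = 10.91:

10.91


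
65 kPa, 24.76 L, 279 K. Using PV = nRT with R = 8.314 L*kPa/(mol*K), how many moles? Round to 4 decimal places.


PV = nRT, solve for n = PV / (RT).
PV = 65 * 24.76 = 1609.4
RT = 8.314 * 279 = 2319.606
n = 1609.4 / 2319.606
n = 0.69382473 mol, rounded to 4 dp:

0.6938 mol


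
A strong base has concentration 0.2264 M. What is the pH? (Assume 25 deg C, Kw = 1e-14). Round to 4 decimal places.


A strong base dissociates completely, so [OH-] equals the given concentration.
pOH = -log10([OH-]) = -log10(0.2264) = 0.645124
pH = 14 - pOH = 14 - 0.645124
pH = 13.354876, rounded to 4 dp:

13.3549


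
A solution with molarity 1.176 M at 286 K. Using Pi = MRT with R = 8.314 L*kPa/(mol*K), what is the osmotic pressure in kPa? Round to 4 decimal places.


Osmotic pressure (van't Hoff): Pi = M*R*T.
RT = 8.314 * 286 = 2377.804
Pi = 1.176 * 2377.804
Pi = 2796.297504 kPa, rounded to 4 dp:

2796.2975 kPa


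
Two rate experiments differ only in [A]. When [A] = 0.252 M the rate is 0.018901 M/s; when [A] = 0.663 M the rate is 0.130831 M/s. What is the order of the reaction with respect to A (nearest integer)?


Rate is proportional to [A]^n, so rate2/rate1 = ([A]2/[A]1)^n. Take logs to solve for n.
rate2/rate1 = 0.130831 / 0.018901 = 6.9219
[A]2/[A]1 = 0.663 / 0.252 = 2.631
n = ln(6.9219) / ln(2.631) = 2.0
Nearest integer order:

2


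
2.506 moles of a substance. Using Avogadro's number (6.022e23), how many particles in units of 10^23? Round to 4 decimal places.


N = n * NA, then divide by 1e23 for the requested units.
N / 1e23 = n * 6.022
N / 1e23 = 2.506 * 6.022
N / 1e23 = 15.091132, rounded to 4 dp:

15.0911


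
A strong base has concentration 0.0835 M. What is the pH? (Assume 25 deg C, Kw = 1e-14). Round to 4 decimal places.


A strong base dissociates completely, so [OH-] equals the given concentration.
pOH = -log10([OH-]) = -log10(0.0835) = 1.078314
pH = 14 - pOH = 14 - 1.078314
pH = 12.921686, rounded to 4 dp:

12.9217


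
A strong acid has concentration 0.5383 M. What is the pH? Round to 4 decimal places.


A strong acid dissociates completely, so [H+] equals the given concentration.
pH = -log10([H+]) = -log10(0.5383)
pH = 0.26897562, rounded to 4 dp:

0.2690


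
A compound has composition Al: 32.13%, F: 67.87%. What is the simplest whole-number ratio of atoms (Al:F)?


Assume 100 g of compound, divide each mass% by atomic mass to get moles, then normalize by the smallest to get a raw atom ratio.
Moles per 100 g: Al: 32.13/26.982 = 1.1908, F: 67.87/18.998 = 3.5725
Raw ratio (divide by min = 1.1908): Al: 1.0, F: 3.0
Multiply by 1 to clear fractions: Al: 1.0 ~= 1, F: 3.0 ~= 3
Reduce by GCD to get the simplest whole-number ratio:

1:3


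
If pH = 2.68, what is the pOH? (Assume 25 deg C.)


At 25 deg C, pH + pOH = 14.
pOH = 14 - pH = 14 - 2.68
pOH = 11.32:

11.32


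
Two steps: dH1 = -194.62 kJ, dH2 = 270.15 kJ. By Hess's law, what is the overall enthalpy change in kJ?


Hess's law: enthalpy is a state function, so add the step enthalpies.
dH_total = dH1 + dH2 = -194.62 + (270.15)
dH_total = 75.53 kJ:

75.53 kJ


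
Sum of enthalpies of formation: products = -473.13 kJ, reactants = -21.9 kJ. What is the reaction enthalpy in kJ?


dH_rxn = sum(dH_f products) - sum(dH_f reactants)
dH_rxn = -473.13 - (-21.9)
dH_rxn = -451.23 kJ:

-451.23 kJ


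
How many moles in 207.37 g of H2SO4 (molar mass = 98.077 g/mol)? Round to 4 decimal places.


n = mass / M
n = 207.37 / 98.077
n = 2.11435913 mol, rounded to 4 dp:

2.1144 mol


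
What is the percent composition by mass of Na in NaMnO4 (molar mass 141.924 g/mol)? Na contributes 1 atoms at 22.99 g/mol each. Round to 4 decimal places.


pct = 100 * (n_elem * M_elem) / M_total
mass_contribution = 1 * 22.99 = 22.99 g/mol
pct = 100 * 22.99 / 141.924
pct = 16.19881063 %, rounded to 4 dp:

16.1988 %


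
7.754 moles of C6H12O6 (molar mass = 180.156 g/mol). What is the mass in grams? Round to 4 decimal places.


mass = n * M
mass = 7.754 * 180.156
mass = 1396.929624 g, rounded to 4 dp:

1396.9296 g


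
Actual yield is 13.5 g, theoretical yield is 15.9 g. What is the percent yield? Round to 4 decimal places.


% yield = 100 * actual / theoretical
% yield = 100 * 13.5 / 15.9
% yield = 84.90566038 %, rounded to 4 dp:

84.9057 %


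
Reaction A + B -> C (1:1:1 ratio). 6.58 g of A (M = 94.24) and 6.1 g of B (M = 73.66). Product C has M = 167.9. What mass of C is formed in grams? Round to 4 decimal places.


Find moles of each reactant; the smaller value is the limiting reagent in a 1:1:1 reaction, so moles_C equals moles of the limiter.
n_A = mass_A / M_A = 6.58 / 94.24 = 0.069822 mol
n_B = mass_B / M_B = 6.1 / 73.66 = 0.082813 mol
Limiting reagent: A (smaller), n_limiting = 0.069822 mol
mass_C = n_limiting * M_C = 0.069822 * 167.9
mass_C = 11.7231138 g, rounded to 4 dp:

11.7231 g


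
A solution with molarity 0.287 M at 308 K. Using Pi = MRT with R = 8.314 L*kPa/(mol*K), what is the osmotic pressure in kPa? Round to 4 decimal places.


Osmotic pressure (van't Hoff): Pi = M*R*T.
RT = 8.314 * 308 = 2560.712
Pi = 0.287 * 2560.712
Pi = 734.924344 kPa, rounded to 4 dp:

734.9243 kPa


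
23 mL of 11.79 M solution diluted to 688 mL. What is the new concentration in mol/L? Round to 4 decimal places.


Dilution: M1*V1 = M2*V2, solve for M2.
M2 = M1*V1 / V2
M2 = 11.79 * 23 / 688
M2 = 271.17 / 688
M2 = 0.39414244 mol/L, rounded to 4 dp:

0.3941 mol/L


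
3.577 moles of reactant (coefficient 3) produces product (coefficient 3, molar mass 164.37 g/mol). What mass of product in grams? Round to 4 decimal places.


Use the coefficient ratio to convert reactant moles to product moles, then multiply by the product's molar mass.
moles_P = moles_R * (coeff_P / coeff_R) = 3.577 * (3/3) = 3.577
mass_P = moles_P * M_P = 3.577 * 164.37
mass_P = 587.95149 g, rounded to 4 dp:

587.9515 g
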